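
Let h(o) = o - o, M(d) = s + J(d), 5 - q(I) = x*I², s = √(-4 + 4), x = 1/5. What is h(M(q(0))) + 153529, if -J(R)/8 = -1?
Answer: 153529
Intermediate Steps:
x = ⅕ ≈ 0.20000
J(R) = 8 (J(R) = -8*(-1) = 8)
s = 0 (s = √0 = 0)
q(I) = 5 - I²/5
M(d) = 8 (M(d) = 0 + 8 = 8)
h(o) = 0
h(M(q(0))) + 153529 = 0 + 153529 = 153529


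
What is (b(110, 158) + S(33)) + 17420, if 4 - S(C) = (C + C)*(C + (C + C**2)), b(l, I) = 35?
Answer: -58771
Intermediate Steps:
S(C) = 4 - 2*C*(C**2 + 2*C) (S(C) = 4 - (C + C)*(C + (C + C**2)) = 4 - 2*C*(C**2 + 2*C))
(b(110, 158) + S(33)) + 17420 = (35 + (4 - 4*33**2 - 2*33**3)) + 17420 = (35 + (4 - 4*1089 - 2*35937)) + 17420 = (35 + (4 - 4356 - 71874)) + 17420 = (35 - 76226) + 17420 = -76191 + 17420 = -58771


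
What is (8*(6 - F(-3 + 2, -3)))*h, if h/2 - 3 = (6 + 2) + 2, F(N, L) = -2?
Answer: 1664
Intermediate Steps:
h = 26 (h = 6 + 2*((6 + 2) + 2) = 6 + 2*(8 + 2) = 6 + 2*10 = 6 + 20 = 26)
(8*(6 - F(-3 + 2, -3)))*h = (8*(6 - 1*(-2)))*26 = (8*(6 + 2))*26 = (8*8)*26 = 64*26 = 1664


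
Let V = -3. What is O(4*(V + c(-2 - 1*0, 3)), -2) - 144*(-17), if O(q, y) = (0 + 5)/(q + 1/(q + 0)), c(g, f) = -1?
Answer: 629056/257 ≈ 2447.7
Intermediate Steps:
O(q, y) = 5/(q + 1/q)
O(4*(V + c(-2 - 1*0, 3)), -2) - 144*(-17) = 5*(4*(-3 - 1))/(1 + (4*(-3 - 1))²) - 144*(-17) = 5*(4*(-4))/(1 + (4*(-4))²) + 2448 = 5*(-16)/(1 + (-16)²) + 2448 = 5*(-16)/(1 + 256) + 2448 = 5*(-16)/257 + 2448 = 5*(-16)*(1/257) + 2448 = -80/257 + 2448 = 629056/257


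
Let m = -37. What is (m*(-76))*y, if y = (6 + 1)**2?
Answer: 137788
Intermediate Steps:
y = 49 (y = 7**2 = 49)
(m*(-76))*y = -37*(-76)*49 = 2812*49 = 137788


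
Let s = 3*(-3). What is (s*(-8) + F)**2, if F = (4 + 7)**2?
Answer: 37249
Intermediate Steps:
s = -9
F = 121 (F = 11**2 = 121)
(s*(-8) + F)**2 = (-9*(-8) + 121)**2 = (72 + 121)**2 = 193**2 = 37249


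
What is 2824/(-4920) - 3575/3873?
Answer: -1188598/793965 ≈ -1.4970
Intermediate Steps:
2824/(-4920) - 3575/3873 = 2824*(-1/4920) - 3575*1/3873 = -353/615 - 3575/3873 = -1188598/793965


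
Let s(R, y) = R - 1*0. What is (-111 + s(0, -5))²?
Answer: 12321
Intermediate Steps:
s(R, y) = R (s(R, y) = R + 0 = R)
(-111 + s(0, -5))² = (-111 + 0)² = (-111)² = 12321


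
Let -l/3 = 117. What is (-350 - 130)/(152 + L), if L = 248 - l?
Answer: -480/751 ≈ -0.63915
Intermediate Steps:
l = -351 (l = -3*117 = -351)
L = 599 (L = 248 - 1*(-351) = 248 + 351 = 599)
(-350 - 130)/(152 + L) = (-350 - 130)/(152 + 599) = -480/751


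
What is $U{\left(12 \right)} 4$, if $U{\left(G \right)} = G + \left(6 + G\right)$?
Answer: $120$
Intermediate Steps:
$U{\left(G \right)} = 6 + 2 G$
$U{\left(12 \right)} 4 = \left(6 + 2 \cdot 12\right) 4 = \left(6 + 24\right) 4 = 30 \cdot 4 = 120$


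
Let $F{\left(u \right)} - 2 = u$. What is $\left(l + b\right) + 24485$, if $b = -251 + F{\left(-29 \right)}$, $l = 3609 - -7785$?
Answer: $35601$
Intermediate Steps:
$l = 11394$ ($l = 3609 + 7785 = 11394$)
$F{\left(u \right)} = 2 + u$
$b = -278$ ($b = -251 + \left(2 - 29\right) = -251 - 27 = -278$)
$\left(l + b\right) + 24485 = \left(11394 - 278\right) + 24485 = 11116 + 24485 = 35601$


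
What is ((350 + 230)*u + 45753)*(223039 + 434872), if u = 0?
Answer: 30101401983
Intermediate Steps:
((350 + 230)*u + 45753)*(223039 + 434872) = ((350 + 230)*0 + 45753)*(223039 + 434872) = (580*0 + 45753)*657911 = (0 + 45753)*657911 = 45753*657911 = 30101401983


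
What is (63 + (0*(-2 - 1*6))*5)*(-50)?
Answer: -3150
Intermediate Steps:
(63 + (0*(-2 - 1*6))*5)*(-50) = (63 + (0*(-2 - 6))*5)*(-50) = (63 + (0*(-8))*5)*(-50) = (63 + 0*5)*(-50) = (63 + 0)*(-50) = 63*(-50) = -3150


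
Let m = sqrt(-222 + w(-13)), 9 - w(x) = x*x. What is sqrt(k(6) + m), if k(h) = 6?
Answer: sqrt(6 + I*sqrt(382)) ≈ 3.6363 + 2.6875*I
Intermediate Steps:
w(x) = 9 - x**2 (w(x) = 9 - x*x = 9 - x**2)
m = I*sqrt(382) (m = sqrt(-222 + (9 - 1*(-13)**2)) = sqrt(-222 + (9 - 1*169)) = sqrt(-222 + (9 - 169)) = sqrt(-222 - 160) = sqrt(-382) = I*sqrt(382) ≈ 19.545*I)
sqrt(k(6) + m) = sqrt(6 + I*sqrt(382))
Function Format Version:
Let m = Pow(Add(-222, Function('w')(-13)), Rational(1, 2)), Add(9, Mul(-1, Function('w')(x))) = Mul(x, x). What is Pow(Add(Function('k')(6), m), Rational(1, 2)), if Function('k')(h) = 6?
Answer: Pow(Add(6, Mul(I, Pow(382, Rational(1, 2)))), Rational(1, 2)) ≈ Add(3.6363, Mul(2.6875, I))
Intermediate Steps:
Function('w')(x) = Add(9, Mul(-1, Pow(x, 2))) (Function('w')(x) = Add(9, Mul(-1, Mul(x, x))) = Add(9, Mul(-1, Pow(x, 2))))
m = Mul(I, Pow(382, Rational(1, 2))) (m = Pow(Add(-222, Add(9, Mul(-1, Pow(-13, 2)))), Rational(1, 2)) = Pow(Add(-222, Add(9, Mul(-1, 169))), Rational(1, 2)) = Pow(Add(-222, Add(9, -169)), Rational(1, 2)) = Pow(Add(-222, -160), Rational(1, 2)) = Pow(-382, Rational(1, 2)) = Mul(I, Pow(382, Rational(1, 2))) ≈ Mul(19.545, I))
Pow(Add(Function('k')(6), m), Rational(1, 2)) = Pow(Add(6, Mul(I, Pow(382, Rational(1, 2)))), Rational(1, 2))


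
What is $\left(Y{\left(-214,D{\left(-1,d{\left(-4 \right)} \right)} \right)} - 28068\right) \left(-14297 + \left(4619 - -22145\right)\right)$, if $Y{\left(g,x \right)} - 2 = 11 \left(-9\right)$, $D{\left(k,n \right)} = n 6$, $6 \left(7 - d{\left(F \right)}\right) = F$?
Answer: $-351133055$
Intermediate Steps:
$d{\left(F \right)} = 7 - \frac{F}{6}$
$D{\left(k,n \right)} = 6 n$
$Y{\left(g,x \right)} = -97$ ($Y{\left(g,x \right)} = 2 + 11 \left(-9\right) = 2 - 99 = -97$)
$\left(Y{\left(-214,D{\left(-1,d{\left(-4 \right)} \right)} \right)} - 28068\right) \left(-14297 + \left(4619 - -22145\right)\right) = \left(-97 - 28068\right) \left(-14297 + \left(4619 - -22145\right)\right) = - 28165 \left(-14297 + \left(4619 + 22145\right)\right) = - 28165 \left(-14297 + 26764\right) = \left(-28165\right) 12467 = -351133055$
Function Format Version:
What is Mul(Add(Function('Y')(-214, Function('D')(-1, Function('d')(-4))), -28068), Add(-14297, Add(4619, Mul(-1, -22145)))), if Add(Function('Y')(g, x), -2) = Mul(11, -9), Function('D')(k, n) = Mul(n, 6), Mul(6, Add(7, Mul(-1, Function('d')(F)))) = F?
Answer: -351133055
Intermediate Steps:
Function('d')(F) = Add(7, Mul(Rational(-1, 6), F))
Function('D')(k, n) = Mul(6, n)
Function('Y')(g, x) = -97 (Function('Y')(g, x) = Add(2, Mul(11, -9)) = Add(2, -99) = -97)
Mul(Add(Function('Y')(-214, Function('D')(-1, Function('d')(-4))), -28068), Add(-14297, Add(4619, Mul(-1, -22145)))) = Mul(Add(-97, -28068), Add(-14297, Add(4619, Mul(-1, -22145)))) = Mul(-28165, Add(-14297, Add(4619, 22145))) = Mul(-28165, Add(-14297, 26764)) = Mul(-28165, 12467) = -351133055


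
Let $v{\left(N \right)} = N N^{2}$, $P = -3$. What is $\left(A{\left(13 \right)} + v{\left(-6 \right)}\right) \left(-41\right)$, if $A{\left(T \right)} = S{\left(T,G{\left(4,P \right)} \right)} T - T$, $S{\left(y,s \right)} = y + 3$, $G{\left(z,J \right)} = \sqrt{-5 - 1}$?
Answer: $861$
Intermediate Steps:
$G{\left(z,J \right)} = i \sqrt{6}$ ($G{\left(z,J \right)} = \sqrt{-6} = i \sqrt{6}$)
$S{\left(y,s \right)} = 3 + y$
$v{\left(N \right)} = N^{3}$
$A{\left(T \right)} = - T + T \left(3 + T\right)$ ($A{\left(T \right)} = \left(3 + T\right) T - T = T \left(3 + T\right) - T = - T + T \left(3 + T\right)$)
$\left(A{\left(13 \right)} + v{\left(-6 \right)}\right) \left(-41\right) = \left(13 \left(2 + 13\right) + \left(-6\right)^{3}\right) \left(-41\right) = \left(13 \cdot 15 - 216\right) \left(-41\right) = \left(195 - 216\right) \left(-41\right) = \left(-21\right) \left(-41\right) = 861$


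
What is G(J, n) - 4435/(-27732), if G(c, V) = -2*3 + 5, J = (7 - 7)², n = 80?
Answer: -23297/27732 ≈ -0.84008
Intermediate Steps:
J = 0 (J = 0² = 0)
G(c, V) = -1 (G(c, V) = -6 + 5 = -1)
G(J, n) - 4435/(-27732) = -1 - 4435/(-27732) = -1 - 4435*(-1)/27732 = -1 - 1*(-4435/27732) = -1 + 4435/27732 = -23297/27732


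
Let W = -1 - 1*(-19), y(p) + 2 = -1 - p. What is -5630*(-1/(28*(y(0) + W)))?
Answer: 563/42 ≈ 13.405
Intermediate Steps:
y(p) = -3 - p (y(p) = -2 + (-1 - p) = -3 - p)
W = 18 (W = -1 + 19 = 18)
-5630*(-1/(28*(y(0) + W))) = -5630*(-1/(28*((-3 - 1*0) + 18))) = -5630*(-1/(28*((-3 + 0) + 18))) = -5630*(-1/(28*(-3 + 18))) = -5630/(15*(-28)) = -5630/(-420) = -5630*(-1/420) = 563/42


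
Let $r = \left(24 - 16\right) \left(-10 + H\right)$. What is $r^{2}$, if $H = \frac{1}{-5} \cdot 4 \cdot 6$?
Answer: $\frac{350464}{25} \approx 14019.0$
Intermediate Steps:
$H = - \frac{24}{5}$ ($H = \left(- \frac{1}{5}\right) 4 \cdot 6 = \left(- \frac{4}{5}\right) 6 = - \frac{24}{5} \approx -4.8$)
$r = - \frac{592}{5}$ ($r = \left(24 - 16\right) \left(-10 - \frac{24}{5}\right) = 8 \left(- \frac{74}{5}\right) = - \frac{592}{5} \approx -118.4$)
$r^{2} = \left(- \frac{592}{5}\right)^{2} = \frac{350464}{25}$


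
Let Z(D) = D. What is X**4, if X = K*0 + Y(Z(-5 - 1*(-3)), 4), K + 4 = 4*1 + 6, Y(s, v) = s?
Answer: 16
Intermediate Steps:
K = 6 (K = -4 + (4*1 + 6) = -4 + (4 + 6) = -4 + 10 = 6)
X = -2 (X = 6*0 + (-5 - 1*(-3)) = 0 + (-5 + 3) = 0 - 2 = -2)
X**4 = (-2)**4 = 16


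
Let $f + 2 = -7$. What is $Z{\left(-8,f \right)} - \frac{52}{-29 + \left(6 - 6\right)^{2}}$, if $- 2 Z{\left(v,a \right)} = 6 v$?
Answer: $\frac{748}{29} \approx 25.793$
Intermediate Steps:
$f = -9$ ($f = -2 - 7 = -9$)
$Z{\left(v,a \right)} = - 3 v$ ($Z{\left(v,a \right)} = - \frac{6 v}{2} = - 3 v$)
$Z{\left(-8,f \right)} - \frac{52}{-29 + \left(6 - 6\right)^{2}} = \left(-3\right) \left(-8\right) - \frac{52}{-29 + \left(6 - 6\right)^{2}} = 24 - \frac{52}{-29 + 0^{2}} = 24 - \frac{52}{-29 + 0} = 24 - \frac{52}{-29} = 24 - - \frac{52}{29} = 24 + \frac{52}{29} = \frac{748}{29}$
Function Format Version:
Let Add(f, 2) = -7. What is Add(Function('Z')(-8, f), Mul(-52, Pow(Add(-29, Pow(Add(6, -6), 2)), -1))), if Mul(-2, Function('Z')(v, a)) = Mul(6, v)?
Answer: Rational(748, 29) ≈ 25.793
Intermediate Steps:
f = -9 (f = Add(-2, -7) = -9)
Function('Z')(v, a) = Mul(-3, v) (Function('Z')(v, a) = Mul(Rational(-1, 2), Mul(6, v)) = Mul(-3, v))
Add(Function('Z')(-8, f), Mul(-52, Pow(Add(-29, Pow(Add(6, -6), 2)), -1))) = Add(Mul(-3, -8), Mul(-52, Pow(Add(-29, Pow(Add(6, -6), 2)), -1))) = Add(24, Mul(-52, Pow(Add(-29, Pow(0, 2)), -1))) = Add(24, Mul(-52, Pow(Add(-29, 0), -1))) = Add(24, Mul(-52, Pow(-29, -1))) = Add(24, Mul(-52, Rational(-1, 29))) = Add(24, Rational(52, 29)) = Rational(748, 29)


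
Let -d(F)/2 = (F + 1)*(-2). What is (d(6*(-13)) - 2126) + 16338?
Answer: 13904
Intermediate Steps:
d(F) = 4 + 4*F (d(F) = -2*(F + 1)*(-2) = -2*(1 + F)*(-2) = -2*(-2 - 2*F) = 4 + 4*F)
(d(6*(-13)) - 2126) + 16338 = ((4 + 4*(6*(-13))) - 2126) + 16338 = ((4 + 4*(-78)) - 2126) + 16338 = ((4 - 312) - 2126) + 16338 = (-308 - 2126) + 16338 = -2434 + 16338 = 13904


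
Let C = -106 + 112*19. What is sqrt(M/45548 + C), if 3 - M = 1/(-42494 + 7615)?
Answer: 7*sqrt(26037049453070398574)/794334346 ≈ 44.967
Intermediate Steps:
C = 2022 (C = -106 + 2128 = 2022)
M = 104638/34879 (M = 3 - 1/(-42494 + 7615) = 3 - 1/(-34879) = 3 - 1*(-1/34879) = 3 + 1/34879 = 104638/34879 ≈ 3.0000)
sqrt(M/45548 + C) = sqrt((104638/34879)/45548 + 2022) = sqrt((104638/34879)*(1/45548) + 2022) = sqrt(52319/794334346 + 2022) = sqrt(1606144099931/794334346) = 7*sqrt(26037049453070398574)/794334346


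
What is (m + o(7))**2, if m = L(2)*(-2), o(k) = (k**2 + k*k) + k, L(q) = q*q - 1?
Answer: 9801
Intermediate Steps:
L(q) = -1 + q**2 (L(q) = q**2 - 1 = -1 + q**2)
o(k) = k + 2*k**2 (o(k) = (k**2 + k**2) + k = 2*k**2 + k = k + 2*k**2)
m = -6 (m = (-1 + 2**2)*(-2) = (-1 + 4)*(-2) = 3*(-2) = -6)
(m + o(7))**2 = (-6 + 7*(1 + 2*7))**2 = (-6 + 7*(1 + 14))**2 = (-6 + 7*15)**2 = (-6 + 105)**2 = 99**2 = 9801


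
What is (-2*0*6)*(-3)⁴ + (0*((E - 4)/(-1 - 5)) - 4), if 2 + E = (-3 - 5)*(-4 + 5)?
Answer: -4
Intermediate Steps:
E = -10 (E = -2 + (-3 - 5)*(-4 + 5) = -2 - 8*1 = -2 - 8 = -10)
(-2*0*6)*(-3)⁴ + (0*((E - 4)/(-1 - 5)) - 4) = (-2*0*6)*(-3)⁴ + (0*((-10 - 4)/(-1 - 5)) - 4) = (0*6)*81 + (0*(-14/(-6)) - 4) = 0*81 + (0*(-14*(-⅙)) - 4) = 0 + (0*(7/3) - 4) = 0 + (0 - 4) = 0 - 4 = -4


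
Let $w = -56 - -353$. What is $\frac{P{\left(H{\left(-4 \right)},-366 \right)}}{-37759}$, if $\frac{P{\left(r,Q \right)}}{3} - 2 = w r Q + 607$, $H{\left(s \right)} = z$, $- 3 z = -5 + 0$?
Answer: $\frac{541683}{37759} \approx 14.346$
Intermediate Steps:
$z = \frac{5}{3}$ ($z = - \frac{-5 + 0}{3} = \left(- \frac{1}{3}\right) \left(-5\right) = \frac{5}{3} \approx 1.6667$)
$H{\left(s \right)} = \frac{5}{3}$
$w = 297$ ($w = -56 + 353 = 297$)
$P{\left(r,Q \right)} = 1827 + 891 Q r$ ($P{\left(r,Q \right)} = 6 + 3 \left(297 r Q + 607\right) = 6 + 3 \left(297 Q r + 607\right) = 6 + 3 \left(607 + 297 Q r\right) = 6 + \left(1821 + 891 Q r\right) = 1827 + 891 Q r$)
$\frac{P{\left(H{\left(-4 \right)},-366 \right)}}{-37759} = \frac{1827 + 891 \left(-366\right) \frac{5}{3}}{-37759} = \left(1827 - 543510\right) \left(- \frac{1}{37759}\right) = \left(-541683\right) \left(- \frac{1}{37759}\right) = \frac{541683}{37759}$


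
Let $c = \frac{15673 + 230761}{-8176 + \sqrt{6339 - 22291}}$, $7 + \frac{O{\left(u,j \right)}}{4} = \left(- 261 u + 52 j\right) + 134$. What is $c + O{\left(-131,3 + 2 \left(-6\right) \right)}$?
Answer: $\frac{565701600426}{4178933} - \frac{123217 i \sqrt{997}}{8357866} \approx 1.3537 \cdot 10^{5} - 0.4655 i$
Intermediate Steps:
$O{\left(u,j \right)} = 508 - 1044 u + 208 j$ ($O{\left(u,j \right)} = -28 + 4 \left(\left(- 261 u + 52 j\right) + 134\right) = -28 + 4 \left(134 - 261 u + 52 j\right) = -28 + \left(536 - 1044 u + 208 j\right) = 508 - 1044 u + 208 j$)
$c = \frac{246434}{-8176 + 4 i \sqrt{997}}$ ($c = \frac{246434}{-8176 + \sqrt{-15952}} = \frac{246434}{-8176 + 4 i \sqrt{997}} \approx -30.134 - 0.4655 i$)
$c + O{\left(-131,3 + 2 \left(-6\right) \right)} = \left(- \frac{125927774}{4178933} - \frac{123217 i \sqrt{997}}{8357866}\right) + \left(508 - -136764 + 208 \left(3 + 2 \left(-6\right)\right)\right) = \left(- \frac{125927774}{4178933} - \frac{123217 i \sqrt{997}}{8357866}\right) + \left(508 + 136764 + 208 \left(3 - 12\right)\right) = \left(- \frac{125927774}{4178933} - \frac{123217 i \sqrt{997}}{8357866}\right) + \left(508 + 136764 + 208 \left(-9\right)\right) = \left(- \frac{125927774}{4178933} - \frac{123217 i \sqrt{997}}{8357866}\right) + \left(508 + 136764 - 1872\right) = \left(- \frac{125927774}{4178933} - \frac{123217 i \sqrt{997}}{8357866}\right) + 135400 = \frac{565701600426}{4178933} - \frac{123217 i \sqrt{997}}{8357866}$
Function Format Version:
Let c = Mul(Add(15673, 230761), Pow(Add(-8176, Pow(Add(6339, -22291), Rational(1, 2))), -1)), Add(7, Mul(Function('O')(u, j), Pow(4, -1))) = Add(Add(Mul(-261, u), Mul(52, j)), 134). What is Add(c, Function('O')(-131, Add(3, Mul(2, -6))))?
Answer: Add(Rational(565701600426, 4178933), Mul(Rational(-123217, 8357866), I, Pow(997, Rational(1, 2)))) ≈ Add(1.3537e+5, Mul(-0.46550, I))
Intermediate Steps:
Function('O')(u, j) = Add(508, Mul(-1044, u), Mul(208, j)) (Function('O')(u, j) = Add(-28, Mul(4, Add(Add(Mul(-261, u), Mul(52, j)), 134))) = Add(-28, Mul(4, Add(134, Mul(-261, u), Mul(52, j)))) = Add(-28, Add(536, Mul(-1044, u), Mul(208, j))) = Add(508, Mul(-1044, u), Mul(208, j)))
c = Mul(246434, Pow(Add(-8176, Mul(4, I, Pow(997, Rational(1, 2)))), -1)) (c = Mul(246434, Pow(Add(-8176, Pow(-15952, Rational(1, 2))), -1)) = Mul(246434, Pow(Add(-8176, Mul(4, I, Pow(997, Rational(1, 2)))), -1)) ≈ Add(-30.134, Mul(-0.46550, I)))
Add(c, Function('O')(-131, Add(3, Mul(2, -6)))) = Add(Add(Rational(-125927774, 4178933), Mul(Rational(-123217, 8357866), I, Pow(997, Rational(1, 2)))), Add(508, Mul(-1044, -131), Mul(208, Add(3, Mul(2, -6))))) = Add(Add(Rational(-125927774, 4178933), Mul(Rational(-123217, 8357866), I, Pow(997, Rational(1, 2)))), Add(508, 136764, Mul(208, Add(3, -12)))) = Add(Add(Rational(-125927774, 4178933), Mul(Rational(-123217, 8357866), I, Pow(997, Rational(1, 2)))), Add(508, 136764, Mul(208, -9))) = Add(Add(Rational(-125927774, 4178933), Mul(Rational(-123217, 8357866), I, Pow(997, Rational(1, 2)))), Add(508, 136764, -1872)) = Add(Add(Rational(-125927774, 4178933), Mul(Rational(-123217, 8357866), I, Pow(997, Rational(1, 2)))), 135400) = Add(Rational(565701600426, 4178933), Mul(Rational(-123217, 8357866), I, Pow(997, Rational(1, 2))))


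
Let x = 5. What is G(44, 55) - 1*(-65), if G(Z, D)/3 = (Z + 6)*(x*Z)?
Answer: 33065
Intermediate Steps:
G(Z, D) = 15*Z*(6 + Z) (G(Z, D) = 3*((Z + 6)*(5*Z)) = 3*((6 + Z)*(5*Z)) = 3*(5*Z*(6 + Z)) = 15*Z*(6 + Z))
G(44, 55) - 1*(-65) = 15*44*(6 + 44) - 1*(-65) = 15*44*50 + 65 = 33000 + 65 = 33065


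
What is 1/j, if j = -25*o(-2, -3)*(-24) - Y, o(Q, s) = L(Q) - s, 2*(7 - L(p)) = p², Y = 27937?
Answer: -1/23137 ≈ -4.3221e-5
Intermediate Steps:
L(p) = 7 - p²/2
o(Q, s) = 7 - s - Q²/2 (o(Q, s) = (7 - Q²/2) - s = 7 - s - Q²/2)
j = -23137 (j = -25*(7 - 1*(-3) - ½*(-2)²)*(-24) - 1*27937 = -25*(7 + 3 - ½*4)*(-24) - 27937 = -25*(7 + 3 - 2)*(-24) - 27937 = -25*8*(-24) - 27937 = -200*(-24) - 27937 = 4800 - 27937 = -23137)
1/j = 1/(-23137) = -1/23137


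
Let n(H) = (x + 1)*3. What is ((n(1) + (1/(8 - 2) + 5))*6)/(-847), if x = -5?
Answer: 41/847 ≈ 0.048406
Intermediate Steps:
n(H) = -12 (n(H) = (-5 + 1)*3 = -4*3 = -12)
((n(1) + (1/(8 - 2) + 5))*6)/(-847) = ((-12 + (1/(8 - 2) + 5))*6)/(-847) = ((-12 + (1/6 + 5))*6)*(-1/847) = ((-12 + (⅙ + 5))*6)*(-1/847) = ((-12 + 31/6)*6)*(-1/847) = -41/6*6*(-1/847) = -41*(-1/847) = 41/847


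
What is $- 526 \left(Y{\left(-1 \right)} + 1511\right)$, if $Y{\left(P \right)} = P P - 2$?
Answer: $-794260$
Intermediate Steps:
$Y{\left(P \right)} = -2 + P^{2}$ ($Y{\left(P \right)} = P^{2} - 2 = -2 + P^{2}$)
$- 526 \left(Y{\left(-1 \right)} + 1511\right) = - 526 \left(\left(-2 + \left(-1\right)^{2}\right) + 1511\right) = - 526 \left(\left(-2 + 1\right) + 1511\right) = - 526 \left(-1 + 1511\right) = \left(-526\right) 1510 = -794260$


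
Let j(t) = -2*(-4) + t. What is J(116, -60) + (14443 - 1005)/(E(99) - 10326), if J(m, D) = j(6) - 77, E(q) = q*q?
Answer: -46513/525 ≈ -88.596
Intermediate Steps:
E(q) = q²
j(t) = 8 + t
J(m, D) = -63 (J(m, D) = (8 + 6) - 77 = 14 - 77 = -63)
J(116, -60) + (14443 - 1005)/(E(99) - 10326) = -63 + (14443 - 1005)/(99² - 10326) = -63 + 13438/(9801 - 10326) = -63 + 13438/(-525) = -63 + 13438*(-1/525) = -63 - 13438/525 = -46513/525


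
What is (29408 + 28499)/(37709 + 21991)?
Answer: 57907/59700 ≈ 0.96997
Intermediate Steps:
(29408 + 28499)/(37709 + 21991) = 57907/59700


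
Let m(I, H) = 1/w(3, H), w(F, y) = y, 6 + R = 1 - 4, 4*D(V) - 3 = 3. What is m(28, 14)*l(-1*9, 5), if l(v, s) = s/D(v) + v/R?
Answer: 13/42 ≈ 0.30952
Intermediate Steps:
D(V) = 3/2 (D(V) = ¾ + (¼)*3 = ¾ + ¾ = 3/2)
R = -9 (R = -6 + (1 - 4) = -6 - 3 = -9)
m(I, H) = 1/H
l(v, s) = -v/9 + 2*s/3 (l(v, s) = s/(3/2) + v/(-9) = s*(⅔) + v*(-⅑) = 2*s/3 - v/9 = -v/9 + 2*s/3)
m(28, 14)*l(-1*9, 5) = (-(-1)*9/9 + (⅔)*5)/14 = (-⅑*(-9) + 10/3)/14 = (1 + 10/3)/14 = (1/14)*(13/3) = 13/42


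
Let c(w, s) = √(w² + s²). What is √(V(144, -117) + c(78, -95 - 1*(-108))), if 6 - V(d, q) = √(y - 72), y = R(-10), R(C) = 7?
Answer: √(6 + 13*√37 - I*√65) ≈ 9.234 - 0.43655*I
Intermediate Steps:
y = 7
V(d, q) = 6 - I*√65 (V(d, q) = 6 - √(7 - 72) = 6 - √(-65) = 6 - I*√65)
c(w, s) = √(s² + w²)
√(V(144, -117) + c(78, -95 - 1*(-108))) = √((6 - I*√65) + √((-95 - 1*(-108))² + 78²)) = √((6 - I*√65) + √((-95 + 108)² + 6084)) = √((6 - I*√65) + √(13² + 6084)) = √((6 - I*√65) + √(169 + 6084)) = √((6 - I*√65) + √6253) = √((6 - I*√65) + 13*√37) = √(6 + 13*√37 - I*√65)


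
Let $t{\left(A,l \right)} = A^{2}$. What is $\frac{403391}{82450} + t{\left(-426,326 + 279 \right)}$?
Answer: $\frac{14963099591}{82450} \approx 1.8148 \cdot 10^{5}$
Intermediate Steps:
$\frac{403391}{82450} + t{\left(-426,326 + 279 \right)} = \frac{403391}{82450} + \left(-426\right)^{2} = 403391 \cdot \frac{1}{82450} + 181476 = \frac{403391}{82450} + 181476 = \frac{14963099591}{82450}$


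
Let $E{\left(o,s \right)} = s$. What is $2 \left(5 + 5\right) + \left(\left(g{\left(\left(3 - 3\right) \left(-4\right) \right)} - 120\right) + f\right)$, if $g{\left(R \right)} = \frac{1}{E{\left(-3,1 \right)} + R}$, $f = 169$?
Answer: $70$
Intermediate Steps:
$g{\left(R \right)} = \frac{1}{1 + R}$
$2 \left(5 + 5\right) + \left(\left(g{\left(\left(3 - 3\right) \left(-4\right) \right)} - 120\right) + f\right) = 2 \left(5 + 5\right) + \left(\left(\frac{1}{1 + \left(3 - 3\right) \left(-4\right)} - 120\right) + 169\right) = 2 \cdot 10 + \left(\left(\frac{1}{1 + 0 \left(-4\right)} - 120\right) + 169\right) = 20 + \left(\left(\frac{1}{1 + 0} - 120\right) + 169\right) = 20 + \left(\left(1^{-1} - 120\right) + 169\right) = 20 + \left(\left(1 - 120\right) + 169\right) = 20 + \left(-119 + 169\right) = 20 + 50 = 70$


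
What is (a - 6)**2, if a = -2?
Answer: 64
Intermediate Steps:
(a - 6)**2 = (-2 - 6)**2 = (-8)**2 = 64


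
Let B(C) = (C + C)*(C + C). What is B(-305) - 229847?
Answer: 142253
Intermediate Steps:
B(C) = 4*C² (B(C) = (2*C)*(2*C) = 4*C²)
B(-305) - 229847 = 4*(-305)² - 229847 = 4*93025 - 229847 = 372100 - 229847 = 142253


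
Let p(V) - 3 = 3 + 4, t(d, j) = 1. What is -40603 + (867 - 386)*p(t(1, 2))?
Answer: -35793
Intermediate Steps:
p(V) = 10 (p(V) = 3 + (3 + 4) = 3 + 7 = 10)
-40603 + (867 - 386)*p(t(1, 2)) = -40603 + (867 - 386)*10 = -40603 + 481*10 = -40603 + 4810 = -35793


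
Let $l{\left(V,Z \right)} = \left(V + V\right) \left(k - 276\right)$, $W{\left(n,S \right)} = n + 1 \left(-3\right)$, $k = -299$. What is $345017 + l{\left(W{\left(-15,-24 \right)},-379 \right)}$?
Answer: $365717$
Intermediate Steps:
$W{\left(n,S \right)} = -3 + n$ ($W{\left(n,S \right)} = n - 3 = -3 + n$)
$l{\left(V,Z \right)} = - 1150 V$ ($l{\left(V,Z \right)} = \left(V + V\right) \left(-299 - 276\right) = 2 V \left(-575\right) = - 1150 V$)
$345017 + l{\left(W{\left(-15,-24 \right)},-379 \right)} = 345017 - 1150 \left(-3 - 15\right) = 345017 - -20700 = 345017 + 20700 = 365717$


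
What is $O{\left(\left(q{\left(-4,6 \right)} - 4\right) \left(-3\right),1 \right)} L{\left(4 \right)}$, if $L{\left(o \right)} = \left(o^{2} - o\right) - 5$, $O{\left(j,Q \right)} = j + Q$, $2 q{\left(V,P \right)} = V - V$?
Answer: $91$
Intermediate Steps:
$q{\left(V,P \right)} = 0$ ($q{\left(V,P \right)} = \frac{V - V}{2} = \frac{1}{2} \cdot 0 = 0$)
$O{\left(j,Q \right)} = Q + j$
$L{\left(o \right)} = -5 + o^{2} - o$
$O{\left(\left(q{\left(-4,6 \right)} - 4\right) \left(-3\right),1 \right)} L{\left(4 \right)} = \left(1 + \left(0 - 4\right) \left(-3\right)\right) \left(-5 + 4^{2} - 4\right) = \left(1 - -12\right) \left(-5 + 16 - 4\right) = \left(1 + 12\right) 7 = 13 \cdot 7 = 91$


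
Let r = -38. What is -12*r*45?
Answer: 20520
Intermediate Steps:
-12*r*45 = -12*(-38)*45 = 456*45 = 20520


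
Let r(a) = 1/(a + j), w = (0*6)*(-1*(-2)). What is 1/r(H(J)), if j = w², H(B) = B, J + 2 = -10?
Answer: -12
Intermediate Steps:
J = -12 (J = -2 - 10 = -12)
w = 0 (w = 0*2 = 0)
j = 0 (j = 0² = 0)
r(a) = 1/a (r(a) = 1/(a + 0) = 1/a)
1/r(H(J)) = 1/(1/(-12)) = 1/(-1/12) = -12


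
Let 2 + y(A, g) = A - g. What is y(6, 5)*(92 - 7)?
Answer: -85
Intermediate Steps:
y(A, g) = -2 + A - g (y(A, g) = -2 + (A - g) = -2 + A - g)
y(6, 5)*(92 - 7) = (-2 + 6 - 1*5)*(92 - 7) = (-2 + 6 - 5)*85 = -1*85 = -85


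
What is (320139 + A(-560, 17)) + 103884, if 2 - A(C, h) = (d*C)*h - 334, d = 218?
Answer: 2499719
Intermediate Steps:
A(C, h) = 336 - 218*C*h (A(C, h) = 2 - ((218*C)*h - 334) = 2 - (218*C*h - 334) = 2 - (-334 + 218*C*h) = 2 + (334 - 218*C*h) = 336 - 218*C*h)
(320139 + A(-560, 17)) + 103884 = (320139 + (336 - 218*(-560)*17)) + 103884 = (320139 + (336 + 2075360)) + 103884 = (320139 + 2075696) + 103884 = 2395835 + 103884 = 2499719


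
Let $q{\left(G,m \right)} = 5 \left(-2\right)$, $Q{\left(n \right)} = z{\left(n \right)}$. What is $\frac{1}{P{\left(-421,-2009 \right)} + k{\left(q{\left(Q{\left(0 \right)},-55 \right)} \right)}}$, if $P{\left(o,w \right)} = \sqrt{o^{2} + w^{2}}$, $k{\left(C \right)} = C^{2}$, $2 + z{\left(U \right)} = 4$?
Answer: $- \frac{50}{2101661} + \frac{\sqrt{4213322}}{4203322} \approx 0.00046455$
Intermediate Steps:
$z{\left(U \right)} = 2$ ($z{\left(U \right)} = -2 + 4 = 2$)
$Q{\left(n \right)} = 2$
$q{\left(G,m \right)} = -10$
$\frac{1}{P{\left(-421,-2009 \right)} + k{\left(q{\left(Q{\left(0 \right)},-55 \right)} \right)}} = \frac{1}{\sqrt{\left(-421\right)^{2} + \left(-2009\right)^{2}} + \left(-10\right)^{2}} = \frac{1}{\sqrt{177241 + 4036081} + 100} = \frac{1}{\sqrt{4213322} + 100} = \frac{1}{100 + \sqrt{4213322}}$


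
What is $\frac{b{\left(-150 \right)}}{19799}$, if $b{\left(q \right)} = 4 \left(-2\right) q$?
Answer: $\frac{1200}{19799} \approx 0.060609$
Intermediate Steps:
$b{\left(q \right)} = - 8 q$
$\frac{b{\left(-150 \right)}}{19799} = \frac{\left(-8\right) \left(-150\right)}{19799} = 1200 \cdot \frac{1}{19799} = \frac{1200}{19799}$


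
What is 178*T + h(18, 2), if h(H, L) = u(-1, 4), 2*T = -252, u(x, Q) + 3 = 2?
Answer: -22429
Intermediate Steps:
u(x, Q) = -1 (u(x, Q) = -3 + 2 = -1)
T = -126 (T = (½)*(-252) = -126)
h(H, L) = -1
178*T + h(18, 2) = 178*(-126) - 1 = -22428 - 1 = -22429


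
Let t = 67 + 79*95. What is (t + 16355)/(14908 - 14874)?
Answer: 23927/34 ≈ 703.74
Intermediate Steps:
t = 7572 (t = 67 + 7505 = 7572)
(t + 16355)/(14908 - 14874) = (7572 + 16355)/(14908 - 14874) = 23927/34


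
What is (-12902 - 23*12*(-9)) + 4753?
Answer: -5665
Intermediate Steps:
(-12902 - 23*12*(-9)) + 4753 = (-12902 - 276*(-9)) + 4753 = (-12902 + 2484) + 4753 = -10418 + 4753 = -5665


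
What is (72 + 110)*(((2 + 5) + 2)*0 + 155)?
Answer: 28210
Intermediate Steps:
(72 + 110)*(((2 + 5) + 2)*0 + 155) = 182*((7 + 2)*0 + 155) = 182*(9*0 + 155) = 182*(0 + 155) = 182*155 = 28210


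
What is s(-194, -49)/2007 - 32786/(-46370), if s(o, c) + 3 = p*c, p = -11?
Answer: 45327911/46532295 ≈ 0.97412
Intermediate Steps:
s(o, c) = -3 - 11*c
s(-194, -49)/2007 - 32786/(-46370) = (-3 - 11*(-49))/2007 - 32786/(-46370) = (-3 + 539)*(1/2007) - 32786*(-1/46370) = 536*(1/2007) + 16393/23185 = 536/2007 + 16393/23185 = 45327911/46532295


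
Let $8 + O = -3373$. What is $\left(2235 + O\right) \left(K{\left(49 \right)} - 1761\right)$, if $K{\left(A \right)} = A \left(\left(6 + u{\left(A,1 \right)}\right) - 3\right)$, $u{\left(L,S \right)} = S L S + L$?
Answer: $-3653448$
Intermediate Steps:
$O = -3381$ ($O = -8 - 3373 = -3381$)
$u{\left(L,S \right)} = L + L S^{2}$ ($u{\left(L,S \right)} = L S S + L = L S^{2} + L = L + L S^{2}$)
$K{\left(A \right)} = A \left(3 + 2 A\right)$ ($K{\left(A \right)} = A \left(\left(6 + A \left(1 + 1^{2}\right)\right) - 3\right) = A \left(\left(6 + A \left(1 + 1\right)\right) - 3\right) = A \left(\left(6 + A 2\right) - 3\right) = A \left(\left(6 + 2 A\right) - 3\right) = A \left(3 + 2 A\right)$)
$\left(2235 + O\right) \left(K{\left(49 \right)} - 1761\right) = \left(2235 - 3381\right) \left(49 \left(3 + 2 \cdot 49\right) - 1761\right) = - 1146 \left(49 \left(3 + 98\right) - 1761\right) = - 1146 \left(49 \cdot 101 - 1761\right) = - 1146 \left(4949 - 1761\right) = \left(-1146\right) 3188 = -3653448$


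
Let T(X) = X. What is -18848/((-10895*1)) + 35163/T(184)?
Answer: 386568917/2004680 ≈ 192.83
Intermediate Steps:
-18848/((-10895*1)) + 35163/T(184) = -18848/((-10895*1)) + 35163/184 = -18848/(-10895) + 35163*(1/184) = -18848*(-1/10895) + 35163/184 = 18848/10895 + 35163/184 = 386568917/2004680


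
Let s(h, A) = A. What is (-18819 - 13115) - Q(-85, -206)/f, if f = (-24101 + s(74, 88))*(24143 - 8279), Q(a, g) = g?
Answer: -6082504618447/190471116 ≈ -31934.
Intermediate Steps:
f = -380942232 (f = (-24101 + 88)*(24143 - 8279) = -24013*15864 = -380942232)
(-18819 - 13115) - Q(-85, -206)/f = (-18819 - 13115) - (-206)/(-380942232) = -31934 - (-206)*(-1)/380942232 = -31934 - 1*103/190471116 = -31934 - 103/190471116 = -6082504618447/190471116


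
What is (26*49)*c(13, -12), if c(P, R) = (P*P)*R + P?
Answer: -2567110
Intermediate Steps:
c(P, R) = P + R*P**2 (c(P, R) = P**2*R + P = R*P**2 + P = P + R*P**2)
(26*49)*c(13, -12) = (26*49)*(13*(1 + 13*(-12))) = 1274*(13*(1 - 156)) = 1274*(13*(-155)) = 1274*(-2015) = -2567110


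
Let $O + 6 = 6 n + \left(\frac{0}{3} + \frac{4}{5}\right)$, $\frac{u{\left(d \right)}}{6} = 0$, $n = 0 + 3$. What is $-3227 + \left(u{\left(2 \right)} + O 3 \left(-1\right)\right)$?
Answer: $- \frac{16327}{5} \approx -3265.4$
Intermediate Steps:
$n = 3$
$u{\left(d \right)} = 0$ ($u{\left(d \right)} = 6 \cdot 0 = 0$)
$O = \frac{64}{5}$ ($O = -6 + \left(6 \cdot 3 + \left(\frac{0}{3} + \frac{4}{5}\right)\right) = -6 + \left(18 + \left(0 \cdot \frac{1}{3} + 4 \cdot \frac{1}{5}\right)\right) = -6 + \left(18 + \left(0 + \frac{4}{5}\right)\right) = -6 + \left(18 + \frac{4}{5}\right) = -6 + \frac{94}{5} = \frac{64}{5} \approx 12.8$)
$-3227 + \left(u{\left(2 \right)} + O 3 \left(-1\right)\right) = -3227 + \left(0 + \frac{64 \cdot 3 \left(-1\right)}{5}\right) = -3227 + \left(0 + \frac{64}{5} \left(-3\right)\right) = -3227 + \left(0 - \frac{192}{5}\right) = -3227 - \frac{192}{5} = - \frac{16327}{5}$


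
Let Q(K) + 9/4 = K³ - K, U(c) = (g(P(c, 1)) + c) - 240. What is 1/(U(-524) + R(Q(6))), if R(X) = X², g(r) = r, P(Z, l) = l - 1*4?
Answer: 16/678289 ≈ 2.3589e-5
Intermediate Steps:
P(Z, l) = -4 + l (P(Z, l) = l - 4 = -4 + l)
U(c) = -243 + c (U(c) = ((-4 + 1) + c) - 240 = (-3 + c) - 240 = -243 + c)
Q(K) = -9/4 + K³ - K (Q(K) = -9/4 + (K³ - K) = -9/4 + K³ - K)
1/(U(-524) + R(Q(6))) = 1/((-243 - 524) + (-9/4 + 6³ - 1*6)²) = 1/(-767 + (-9/4 + 216 - 6)²) = 1/(-767 + (831/4)²) = 1/(-767 + 690561/16) = 1/(678289/16) = 16/678289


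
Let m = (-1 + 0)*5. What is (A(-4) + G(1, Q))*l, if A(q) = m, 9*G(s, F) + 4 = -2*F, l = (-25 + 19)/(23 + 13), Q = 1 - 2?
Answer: 47/54 ≈ 0.87037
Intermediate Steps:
Q = -1
l = -⅙ (l = -6/36 = -6*1/36 = -⅙ ≈ -0.16667)
m = -5 (m = -1*5 = -5)
G(s, F) = -4/9 - 2*F/9 (G(s, F) = -4/9 + (-2*F)/9 = -4/9 - 2*F/9)
A(q) = -5
(A(-4) + G(1, Q))*l = (-5 + (-4/9 - 2/9*(-1)))*(-⅙) = (-5 + (-4/9 + 2/9))*(-⅙) = (-5 - 2/9)*(-⅙) = -47/9*(-⅙) = 47/54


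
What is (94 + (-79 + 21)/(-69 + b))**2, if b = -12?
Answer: 58859584/6561 ≈ 8971.1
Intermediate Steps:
(94 + (-79 + 21)/(-69 + b))**2 = (94 + (-79 + 21)/(-69 - 12))**2 = (94 - 58/(-81))**2 = (94 - 58*(-1/81))**2 = (94 + 58/81)**2 = (7672/81)**2 = 58859584/6561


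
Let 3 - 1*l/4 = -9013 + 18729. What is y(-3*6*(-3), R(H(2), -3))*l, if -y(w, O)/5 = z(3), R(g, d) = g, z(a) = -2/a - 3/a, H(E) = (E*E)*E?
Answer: -971300/3 ≈ -3.2377e+5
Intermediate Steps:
H(E) = E³ (H(E) = E²*E = E³)
z(a) = -5/a
y(w, O) = 25/3 (y(w, O) = -(-25)/3 = -5*(-5/3) = 25/3)
l = -38852 (l = 12 - 4*(-9013 + 18729) = 12 - 4*9716 = 12 - 38864 = -38852)
y(-3*6*(-3), R(H(2), -3))*l = (25/3)*(-38852) = -971300/3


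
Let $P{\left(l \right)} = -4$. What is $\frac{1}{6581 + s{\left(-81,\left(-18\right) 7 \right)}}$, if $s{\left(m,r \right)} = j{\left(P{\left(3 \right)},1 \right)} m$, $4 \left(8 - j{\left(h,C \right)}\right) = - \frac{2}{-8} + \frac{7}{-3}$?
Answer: $\frac{16}{94253} \approx 0.00016976$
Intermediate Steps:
$j{\left(h,C \right)} = \frac{409}{48}$ ($j{\left(h,C \right)} = 8 - \frac{- \frac{2}{-8} + \frac{7}{-3}}{4} = 8 - \frac{\left(-2\right) \left(- \frac{1}{8}\right) + 7 \left(- \frac{1}{3}\right)}{4} = 8 - \frac{\frac{1}{4} - \frac{7}{3}}{4} = 8 - - \frac{25}{48} = 8 + \frac{25}{48} = \frac{409}{48}$)
$s{\left(m,r \right)} = \frac{409 m}{48}$
$\frac{1}{6581 + s{\left(-81,\left(-18\right) 7 \right)}} = \frac{1}{6581 + \frac{409}{48} \left(-81\right)} = \frac{1}{6581 - \frac{11043}{16}} = \frac{1}{\frac{94253}{16}} = \frac{16}{94253}$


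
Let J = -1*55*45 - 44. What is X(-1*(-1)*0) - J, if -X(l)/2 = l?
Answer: 2519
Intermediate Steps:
X(l) = -2*l
J = -2519 (J = -55*45 - 44 = -2475 - 44 = -2519)
X(-1*(-1)*0) - J = -2*(-1*(-1))*0 - 1*(-2519) = -2*0 + 2519 = 0 + 2519 = 2519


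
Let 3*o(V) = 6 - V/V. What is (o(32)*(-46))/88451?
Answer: -230/265353 ≈ -0.00086677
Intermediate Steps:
o(V) = 5/3 (o(V) = (6 - V/V)/3 = (6 - 1*1)/3 = (6 - 1)/3 = (1/3)*5 = 5/3)
(o(32)*(-46))/88451 = ((5/3)*(-46))/88451 = -230/3*1/88451 = -230/265353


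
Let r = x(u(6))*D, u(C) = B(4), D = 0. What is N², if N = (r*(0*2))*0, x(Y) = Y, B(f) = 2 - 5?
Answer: 0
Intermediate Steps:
B(f) = -3
u(C) = -3
r = 0 (r = -3*0 = 0)
N = 0 (N = (0*(0*2))*0 = (0*0)*0 = 0*0 = 0)
N² = 0² = 0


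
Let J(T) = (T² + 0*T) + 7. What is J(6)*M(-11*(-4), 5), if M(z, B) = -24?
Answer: -1032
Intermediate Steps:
J(T) = 7 + T² (J(T) = (T² + 0) + 7 = T² + 7 = 7 + T²)
J(6)*M(-11*(-4), 5) = (7 + 6²)*(-24) = (7 + 36)*(-24) = 43*(-24) = -1032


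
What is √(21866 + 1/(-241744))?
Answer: √79865785744027/60436 ≈ 147.87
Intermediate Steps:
√(21866 + 1/(-241744)) = √(21866 - 1/241744) = √(5285974303/241744) = √79865785744027/60436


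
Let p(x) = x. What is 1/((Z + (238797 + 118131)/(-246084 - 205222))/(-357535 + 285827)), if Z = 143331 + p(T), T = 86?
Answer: -16181125324/32362297837 ≈ -0.50000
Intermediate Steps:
Z = 143417 (Z = 143331 + 86 = 143417)
1/((Z + (238797 + 118131)/(-246084 - 205222))/(-357535 + 285827)) = 1/((143417 + (238797 + 118131)/(-246084 - 205222))/(-357535 + 285827)) = 1/((143417 + 356928/(-451306))/(-71708)) = 1/((143417 + 356928*(-1/451306))*(-1/71708)) = 1/((143417 - 178464/225653)*(-1/71708)) = 1/((32362297837/225653)*(-1/71708)) = 1/(-32362297837/16181125324) = -16181125324/32362297837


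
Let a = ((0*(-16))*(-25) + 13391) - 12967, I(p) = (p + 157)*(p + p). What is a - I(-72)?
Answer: 12664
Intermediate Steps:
I(p) = 2*p*(157 + p) (I(p) = (157 + p)*(2*p) = 2*p*(157 + p))
a = 424 (a = (0*(-25) + 13391) - 12967 = (0 + 13391) - 12967 = 13391 - 12967 = 424)
a - I(-72) = 424 - 2*(-72)*(157 - 72) = 424 - 2*(-72)*85 = 424 - 1*(-12240) = 424 + 12240 = 12664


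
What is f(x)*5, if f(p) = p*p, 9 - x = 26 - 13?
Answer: 80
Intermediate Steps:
x = -4 (x = 9 - (26 - 13) = 9 - 1*13 = 9 - 13 = -4)
f(p) = p²
f(x)*5 = (-4)²*5 = 16*5 = 80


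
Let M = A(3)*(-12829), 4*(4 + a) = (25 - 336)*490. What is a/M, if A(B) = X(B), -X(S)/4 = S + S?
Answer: -25401/205264 ≈ -0.12375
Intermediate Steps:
a = -76203/2 (a = -4 + ((25 - 336)*490)/4 = -4 + (-311*490)/4 = -4 + (¼)*(-152390) = -4 - 76195/2 = -76203/2 ≈ -38102.)
X(S) = -8*S (X(S) = -4*(S + S) = -8*S)
A(B) = -8*B
M = 307896 (M = -8*3*(-12829) = -24*(-12829) = 307896)
a/M = -76203/2/307896 = -76203/2*1/307896 = -25401/205264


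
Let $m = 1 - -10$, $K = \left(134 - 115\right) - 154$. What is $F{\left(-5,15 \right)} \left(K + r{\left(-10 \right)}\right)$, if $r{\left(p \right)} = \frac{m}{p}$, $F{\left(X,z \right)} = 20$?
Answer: $-2722$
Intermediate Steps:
$K = -135$ ($K = 19 - 154 = -135$)
$m = 11$ ($m = 1 + 10 = 11$)
$r{\left(p \right)} = \frac{11}{p}$
$F{\left(-5,15 \right)} \left(K + r{\left(-10 \right)}\right) = 20 \left(-135 + \frac{11}{-10}\right) = 20 \left(-135 + 11 \left(- \frac{1}{10}\right)\right) = 20 \left(-135 - \frac{11}{10}\right) = 20 \left(- \frac{1361}{10}\right) = -2722$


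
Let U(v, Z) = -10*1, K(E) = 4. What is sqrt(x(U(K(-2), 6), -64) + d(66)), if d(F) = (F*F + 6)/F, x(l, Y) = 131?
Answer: 2*sqrt(5962)/11 ≈ 14.039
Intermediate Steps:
U(v, Z) = -10
d(F) = (6 + F**2)/F (d(F) = (F**2 + 6)/F = (6 + F**2)/F)
sqrt(x(U(K(-2), 6), -64) + d(66)) = sqrt(131 + (66 + 6/66)) = sqrt(131 + (66 + 6*(1/66))) = sqrt(131 + (66 + 1/11)) = sqrt(131 + 727/11) = sqrt(2168/11) = 2*sqrt(5962)/11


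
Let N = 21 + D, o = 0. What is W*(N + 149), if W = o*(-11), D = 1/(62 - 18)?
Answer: 0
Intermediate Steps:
D = 1/44 ≈ 0.022727
W = 0 (W = 0*(-11) = 0)
N = 925/44 (N = 21 + 1/44 = 925/44 ≈ 21.023)
W*(N + 149) = 0*(925/44 + 149) = 0*(7481/44) = 0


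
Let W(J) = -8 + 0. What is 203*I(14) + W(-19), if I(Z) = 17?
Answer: 3443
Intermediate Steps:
W(J) = -8
203*I(14) + W(-19) = 203*17 - 8 = 3451 - 8 = 3443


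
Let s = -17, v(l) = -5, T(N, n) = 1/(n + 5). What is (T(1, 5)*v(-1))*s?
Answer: 17/2 ≈ 8.5000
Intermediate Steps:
T(N, n) = 1/(5 + n)
(T(1, 5)*v(-1))*s = (-5/(5 + 5))*(-17) = (-5/10)*(-17) = ((⅒)*(-5))*(-17) = -½*(-17) = 17/2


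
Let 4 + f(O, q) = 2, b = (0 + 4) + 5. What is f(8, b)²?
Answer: 4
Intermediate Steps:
b = 9 (b = 4 + 5 = 9)
f(O, q) = -2 (f(O, q) = -4 + 2 = -2)
f(8, b)² = (-2)² = 4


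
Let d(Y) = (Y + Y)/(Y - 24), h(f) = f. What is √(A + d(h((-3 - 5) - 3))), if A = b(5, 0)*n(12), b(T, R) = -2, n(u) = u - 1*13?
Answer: 2*√805/35 ≈ 1.6213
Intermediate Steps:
n(u) = -13 + u (n(u) = u - 13 = -13 + u)
d(Y) = 2*Y/(-24 + Y) (d(Y) = (2*Y)/(-24 + Y) = 2*Y/(-24 + Y))
A = 2 (A = -2*(-13 + 12) = -2*(-1) = 2)
√(A + d(h((-3 - 5) - 3))) = √(2 + 2*((-3 - 5) - 3)/(-24 + ((-3 - 5) - 3))) = √(2 + 2*(-8 - 3)/(-24 + (-8 - 3))) = √(2 + 2*(-11)/(-24 - 11)) = √(2 + 2*(-11)/(-35)) = √(2 + 2*(-11)*(-1/35)) = √(2 + 22/35) = √(92/35) = 2*√805/35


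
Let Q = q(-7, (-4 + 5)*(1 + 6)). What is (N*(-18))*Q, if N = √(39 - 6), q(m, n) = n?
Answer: -126*√33 ≈ -723.81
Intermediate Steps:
Q = 7 (Q = (-4 + 5)*(1 + 6) = 1*7 = 7)
N = √33 ≈ 5.7446
(N*(-18))*Q = (√33*(-18))*7 = -18*√33*7 = -126*√33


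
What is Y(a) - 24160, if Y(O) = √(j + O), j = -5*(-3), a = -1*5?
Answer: -24160 + √10 ≈ -24157.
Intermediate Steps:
a = -5
j = 15
Y(O) = √(15 + O)
Y(a) - 24160 = √(15 - 5) - 24160 = √10 - 24160 = -24160 + √10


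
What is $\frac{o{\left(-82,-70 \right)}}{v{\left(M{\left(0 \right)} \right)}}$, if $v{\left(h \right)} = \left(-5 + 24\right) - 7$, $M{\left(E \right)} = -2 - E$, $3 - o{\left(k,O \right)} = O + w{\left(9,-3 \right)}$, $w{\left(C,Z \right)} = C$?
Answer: $\frac{16}{3} \approx 5.3333$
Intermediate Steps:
$o{\left(k,O \right)} = -6 - O$ ($o{\left(k,O \right)} = 3 - \left(O + 9\right) = 3 - \left(9 + O\right) = -6 - O$)
$v{\left(h \right)} = 12$ ($v{\left(h \right)} = 19 - 7 = 12$)
$\frac{o{\left(-82,-70 \right)}}{v{\left(M{\left(0 \right)} \right)}} = \frac{-6 - -70}{12} = \left(-6 + 70\right) \frac{1}{12} = 64 \cdot \frac{1}{12} = \frac{16}{3}$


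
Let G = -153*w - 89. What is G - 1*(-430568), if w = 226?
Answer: 395901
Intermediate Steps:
G = -34667 (G = -153*226 - 89 = -34578 - 89 = -34667)
G - 1*(-430568) = -34667 - 1*(-430568) = -34667 + 430568 = 395901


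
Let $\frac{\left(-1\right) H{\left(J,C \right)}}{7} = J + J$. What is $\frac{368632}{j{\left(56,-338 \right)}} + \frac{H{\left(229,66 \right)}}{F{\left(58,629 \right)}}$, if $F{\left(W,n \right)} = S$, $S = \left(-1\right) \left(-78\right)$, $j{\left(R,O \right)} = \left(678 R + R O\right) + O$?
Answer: $- \frac{2600443}{121563} \approx -21.392$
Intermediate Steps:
$H{\left(J,C \right)} = - 14 J$ ($H{\left(J,C \right)} = - 7 \left(J + J\right) = - 7 \cdot 2 J = - 14 J$)
$j{\left(R,O \right)} = O + 678 R + O R$ ($j{\left(R,O \right)} = \left(678 R + O R\right) + O = O + 678 R + O R$)
$S = 78$
$F{\left(W,n \right)} = 78$
$\frac{368632}{j{\left(56,-338 \right)}} + \frac{H{\left(229,66 \right)}}{F{\left(58,629 \right)}} = \frac{368632}{-338 + 678 \cdot 56 - 18928} + \frac{\left(-14\right) 229}{78} = \frac{368632}{-338 + 37968 - 18928} - \frac{1603}{39} = \frac{368632}{18702} - \frac{1603}{39} = 368632 \cdot \frac{1}{18702} - \frac{1603}{39} = \frac{184316}{9351} - \frac{1603}{39} = - \frac{2600443}{121563}$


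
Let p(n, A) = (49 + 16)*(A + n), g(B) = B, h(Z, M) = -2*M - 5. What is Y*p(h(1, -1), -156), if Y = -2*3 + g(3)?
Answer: 31005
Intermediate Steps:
h(Z, M) = -5 - 2*M
Y = -3 (Y = -2*3 + 3 = -6 + 3 = -3)
p(n, A) = 65*A + 65*n (p(n, A) = 65*(A + n) = 65*A + 65*n)
Y*p(h(1, -1), -156) = -3*(65*(-156) + 65*(-5 - 2*(-1))) = -3*(-10140 + 65*(-5 + 2)) = -3*(-10140 + 65*(-3)) = -3*(-10140 - 195) = -3*(-10335) = 31005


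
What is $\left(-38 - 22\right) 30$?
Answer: $-1800$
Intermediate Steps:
$\left(-38 - 22\right) 30 = \left(-60\right) 30 = -1800$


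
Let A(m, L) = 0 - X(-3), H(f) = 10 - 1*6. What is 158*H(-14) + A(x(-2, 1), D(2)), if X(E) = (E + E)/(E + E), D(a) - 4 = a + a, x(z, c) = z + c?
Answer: 631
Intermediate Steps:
x(z, c) = c + z
D(a) = 4 + 2*a (D(a) = 4 + (a + a) = 4 + 2*a)
H(f) = 4 (H(f) = 10 - 6 = 4)
X(E) = 1 (X(E) = (2*E)/((2*E)) = (2*E)*(1/(2*E)) = 1)
A(m, L) = -1 (A(m, L) = 0 - 1*1 = 0 - 1 = -1)
158*H(-14) + A(x(-2, 1), D(2)) = 158*4 - 1 = 632 - 1 = 631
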